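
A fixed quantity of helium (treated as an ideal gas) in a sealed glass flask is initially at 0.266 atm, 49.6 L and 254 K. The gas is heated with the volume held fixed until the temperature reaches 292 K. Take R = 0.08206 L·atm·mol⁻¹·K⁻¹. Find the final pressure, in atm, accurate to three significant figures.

Isochoric, so P/T is constant: V₂ = V₁; P₂ = P₁·(T₂/T₁) = 0.3058 atm.

P₂ ≈ 0.306 atm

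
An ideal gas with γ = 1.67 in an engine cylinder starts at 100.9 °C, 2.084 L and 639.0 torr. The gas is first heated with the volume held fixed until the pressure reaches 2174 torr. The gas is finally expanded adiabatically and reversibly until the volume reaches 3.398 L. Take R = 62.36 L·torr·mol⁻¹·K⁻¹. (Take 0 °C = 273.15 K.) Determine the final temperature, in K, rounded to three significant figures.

T₃ ≈ 917 K

Convert: T₁ = 374.0 K.
V constant ⇒ P ∝ T: V₂ = V₁; T₂ = T₁·(P₂/P₁) = 1273 K.
Adiabatic (γ = 1.67), T V^(γ−1) and P V^γ constant: T₃ = T₂·(V₂/V₃)^(γ−1) = 917.1 K; P₃ = P₂·(V₂/V₃)^γ = 960.9 torr.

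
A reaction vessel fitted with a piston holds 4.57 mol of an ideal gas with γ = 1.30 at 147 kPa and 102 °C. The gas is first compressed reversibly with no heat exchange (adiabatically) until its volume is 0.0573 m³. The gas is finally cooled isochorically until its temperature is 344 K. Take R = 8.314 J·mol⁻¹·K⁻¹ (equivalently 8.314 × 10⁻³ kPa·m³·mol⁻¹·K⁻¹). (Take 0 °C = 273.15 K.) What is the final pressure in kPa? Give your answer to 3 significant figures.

Convert: T₁ = 375.1 K.
From PV = nRT: V₁ = nRT₁/P₁ = 0.09696 m³.
Adiabatic (γ = 1.30), T V^(γ−1) and P V^γ constant: T₂ = T₁·(V₁/V₂)^(γ−1) = 439.3 K; P₂ = P₁·(V₁/V₂)^γ = 291.3 kPa.
Isochoric, so P/T is constant: V₃ = V₂; P₃ = P₂·(T₃/T₂) = 228.1 kPa.

P₃ ≈ 228 kPa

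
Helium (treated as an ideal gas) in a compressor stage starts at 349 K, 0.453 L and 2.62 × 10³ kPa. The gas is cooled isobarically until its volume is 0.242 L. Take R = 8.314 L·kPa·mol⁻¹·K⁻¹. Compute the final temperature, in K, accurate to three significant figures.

P constant ⇒ V ∝ T: P₂ = P₁; T₂ = T₁·(V₂/V₁) = 186.4 K.

T₂ ≈ 186 K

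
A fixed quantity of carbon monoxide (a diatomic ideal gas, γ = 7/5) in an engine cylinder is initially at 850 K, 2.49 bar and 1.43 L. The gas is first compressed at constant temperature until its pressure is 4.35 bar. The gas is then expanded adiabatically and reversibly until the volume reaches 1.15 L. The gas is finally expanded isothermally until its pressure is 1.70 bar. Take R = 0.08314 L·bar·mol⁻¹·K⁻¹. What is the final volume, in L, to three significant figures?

V₄ ≈ 1.83 L

Isothermal, so P V is constant: T₂ = T₁; V₂ = V₁·(P₁/P₂) = 0.8186 L.
Adiabatic (γ = 7/5), T V^(γ−1) and P V^γ constant: T₃ = T₂·(V₂/V₃)^(γ−1) = 741.9 K; P₃ = P₂·(V₂/V₃)^γ = 2.703 bar.
T constant ⇒ Boyle's law P V = const: T₄ = T₃; V₄ = V₃·(P₃/P₄) = 1.828 L.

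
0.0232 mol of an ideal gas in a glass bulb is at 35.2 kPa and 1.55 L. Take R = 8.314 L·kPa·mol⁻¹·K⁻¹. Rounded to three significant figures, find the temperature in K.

PV = nRT ⇒ T = PV/(nR) = (35.2 × 1.55) / (0.0232 × 8.314)

T ≈ 283 K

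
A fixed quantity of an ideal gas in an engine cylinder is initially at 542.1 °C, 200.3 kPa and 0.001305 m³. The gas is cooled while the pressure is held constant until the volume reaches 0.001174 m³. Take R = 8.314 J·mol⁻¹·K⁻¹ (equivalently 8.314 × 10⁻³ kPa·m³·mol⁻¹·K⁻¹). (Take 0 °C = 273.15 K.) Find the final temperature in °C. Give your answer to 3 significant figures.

T₂ ≈ 460 °C

Convert: T₁ = 815.2 K.
Isobaric, so V/T is constant: P₂ = P₁; T₂ = T₁·(V₂/V₁) = 733.4 K.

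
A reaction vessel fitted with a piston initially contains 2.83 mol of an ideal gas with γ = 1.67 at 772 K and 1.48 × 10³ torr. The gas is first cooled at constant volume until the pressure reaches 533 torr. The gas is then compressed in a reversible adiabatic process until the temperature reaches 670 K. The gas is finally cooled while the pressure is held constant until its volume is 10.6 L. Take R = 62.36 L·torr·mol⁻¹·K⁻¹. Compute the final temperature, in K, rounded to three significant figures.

From PV = nRT: V₁ = nRT₁/P₁ = 92.06 L.
Isochoric, so P/T is constant: V₂ = V₁; T₂ = T₁·(P₂/P₁) = 278.0 K.
Reversible adiabatic, γ = 1.67: P₃ = P₂·(T₃/T₂)^(γ/(γ−1)) = 4774 torr; V₃ = V₂·(T₂/T₃)^(1/(γ−1)) = 24.77 L.
Isobaric, so V/T is constant: P₄ = P₃; T₄ = T₃·(V₄/V₃) = 286.7 K.

T₄ ≈ 287 K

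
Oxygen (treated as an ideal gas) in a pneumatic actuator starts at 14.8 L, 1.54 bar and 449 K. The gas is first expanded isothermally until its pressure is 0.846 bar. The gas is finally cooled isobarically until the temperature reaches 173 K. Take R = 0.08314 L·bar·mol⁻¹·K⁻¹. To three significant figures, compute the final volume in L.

V₃ ≈ 10.4 L

Isothermal, so P V is constant: T₂ = T₁; V₂ = V₁·(P₁/P₂) = 26.94 L.
P constant ⇒ V ∝ T: P₃ = P₂; V₃ = V₂·(T₃/T₂) = 10.38 L.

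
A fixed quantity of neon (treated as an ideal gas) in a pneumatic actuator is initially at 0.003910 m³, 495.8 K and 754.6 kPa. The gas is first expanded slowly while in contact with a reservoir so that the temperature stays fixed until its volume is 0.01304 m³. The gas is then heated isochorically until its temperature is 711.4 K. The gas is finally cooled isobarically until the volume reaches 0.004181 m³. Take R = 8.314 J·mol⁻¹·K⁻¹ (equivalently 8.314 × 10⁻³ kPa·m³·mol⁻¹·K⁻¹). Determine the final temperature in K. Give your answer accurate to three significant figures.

T₄ ≈ 228 K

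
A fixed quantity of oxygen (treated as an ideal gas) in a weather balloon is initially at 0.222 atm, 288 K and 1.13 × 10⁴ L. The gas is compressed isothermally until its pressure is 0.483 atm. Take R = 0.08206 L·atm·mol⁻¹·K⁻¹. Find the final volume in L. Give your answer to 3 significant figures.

V₂ ≈ 5.19e+03 L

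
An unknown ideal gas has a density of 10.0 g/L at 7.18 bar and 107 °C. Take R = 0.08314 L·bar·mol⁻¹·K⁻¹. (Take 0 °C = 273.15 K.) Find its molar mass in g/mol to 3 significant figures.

ρ = PM/(RT) ⇒ M = ρRT/P = (10.0 × 0.08314 × 380.1) / 7.18

M ≈ 44.0 g/mol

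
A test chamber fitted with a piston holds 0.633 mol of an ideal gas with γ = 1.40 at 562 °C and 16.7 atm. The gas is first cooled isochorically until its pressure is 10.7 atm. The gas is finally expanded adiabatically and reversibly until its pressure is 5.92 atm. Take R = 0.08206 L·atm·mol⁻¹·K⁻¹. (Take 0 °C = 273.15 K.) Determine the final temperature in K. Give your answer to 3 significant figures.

Convert: T₁ = 835.1 K.
From PV = nRT: V₁ = nRT₁/P₁ = 2.598 L.
Isochoric, so P/T is constant: V₂ = V₁; T₂ = T₁·(P₂/P₁) = 535.1 K.
Adiabatic (γ = 1.40), T V^(γ−1) and P V^γ constant: T₃ = T₂·(P₃/P₂)^((γ−1)/γ) = 451.8 K; V₃ = V₂·(P₂/P₃)^(1/γ) = 3.965 L.

T₃ ≈ 452 K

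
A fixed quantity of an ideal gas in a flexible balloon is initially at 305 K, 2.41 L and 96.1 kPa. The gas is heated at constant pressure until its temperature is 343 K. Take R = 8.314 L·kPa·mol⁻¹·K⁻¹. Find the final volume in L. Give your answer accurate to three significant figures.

V₂ ≈ 2.71 L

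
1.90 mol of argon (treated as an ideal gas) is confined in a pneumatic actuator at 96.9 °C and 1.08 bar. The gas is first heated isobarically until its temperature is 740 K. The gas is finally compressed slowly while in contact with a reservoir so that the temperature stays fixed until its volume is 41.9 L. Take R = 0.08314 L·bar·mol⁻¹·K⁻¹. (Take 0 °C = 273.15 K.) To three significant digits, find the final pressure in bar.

P₃ ≈ 2.79 bar

Convert: T₁ = 370.0 K.
From PV = nRT: V₁ = nRT₁/P₁ = 54.13 L.
Isobaric, so V/T is constant: P₂ = P₁; V₂ = V₁·(T₂/T₁) = 108.2 L.
Isothermal, so P V is constant: T₃ = T₂; P₃ = P₂·(V₂/V₃) = 2.790 bar.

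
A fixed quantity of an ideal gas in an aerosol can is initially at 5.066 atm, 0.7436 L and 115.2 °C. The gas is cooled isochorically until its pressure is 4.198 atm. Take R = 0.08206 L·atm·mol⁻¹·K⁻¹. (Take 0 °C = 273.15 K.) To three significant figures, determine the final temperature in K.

T₂ ≈ 322 K

Convert: T₁ = 388.3 K.
Isochoric, so P/T is constant: V₂ = V₁; T₂ = T₁·(P₂/P₁) = 321.8 K.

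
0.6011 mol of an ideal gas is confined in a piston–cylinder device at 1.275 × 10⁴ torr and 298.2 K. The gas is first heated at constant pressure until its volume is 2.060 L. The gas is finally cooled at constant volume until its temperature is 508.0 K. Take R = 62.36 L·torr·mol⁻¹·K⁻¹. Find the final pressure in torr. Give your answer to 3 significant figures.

From PV = nRT: V₁ = nRT₁/P₁ = 0.8767 L.
P constant ⇒ V ∝ T: P₂ = P₁; T₂ = T₁·(V₂/V₁) = 700.7 K.
V constant ⇒ P ∝ T: V₃ = V₂; P₃ = P₂·(T₃/T₂) = 9244 torr.

P₃ ≈ 9.24e+03 torr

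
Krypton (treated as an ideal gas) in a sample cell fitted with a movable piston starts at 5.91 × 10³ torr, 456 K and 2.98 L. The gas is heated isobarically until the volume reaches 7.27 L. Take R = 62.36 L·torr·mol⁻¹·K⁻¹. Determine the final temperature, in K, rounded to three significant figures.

Isobaric, so V/T is constant: P₂ = P₁; T₂ = T₁·(V₂/V₁) = 1112 K.

T₂ ≈ 1.11e+03 K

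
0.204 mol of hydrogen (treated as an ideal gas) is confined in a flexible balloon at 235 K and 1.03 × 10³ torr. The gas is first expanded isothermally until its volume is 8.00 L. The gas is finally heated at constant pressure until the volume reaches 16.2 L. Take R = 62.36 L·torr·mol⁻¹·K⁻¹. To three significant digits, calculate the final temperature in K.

T₃ ≈ 476 K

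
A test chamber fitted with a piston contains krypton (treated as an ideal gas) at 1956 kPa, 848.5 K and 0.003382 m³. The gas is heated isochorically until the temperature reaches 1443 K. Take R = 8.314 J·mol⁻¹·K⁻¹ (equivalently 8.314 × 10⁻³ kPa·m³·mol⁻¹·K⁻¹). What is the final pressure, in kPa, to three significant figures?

Isochoric, so P/T is constant: V₂ = V₁; P₂ = P₁·(T₂/T₁) = 3326 kPa.

P₂ ≈ 3.33e+03 kPa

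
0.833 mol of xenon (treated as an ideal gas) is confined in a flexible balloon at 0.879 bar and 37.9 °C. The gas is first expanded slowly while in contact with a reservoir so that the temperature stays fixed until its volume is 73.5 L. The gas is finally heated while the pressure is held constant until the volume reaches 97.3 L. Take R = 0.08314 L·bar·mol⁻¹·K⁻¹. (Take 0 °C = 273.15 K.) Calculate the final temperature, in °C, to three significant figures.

Convert: T₁ = 311.0 K.
From PV = nRT: V₁ = nRT₁/P₁ = 24.51 L.
Isothermal, so P V is constant: T₂ = T₁; P₂ = P₁·(V₁/V₂) = 0.2931 bar.
Isobaric, so V/T is constant: P₃ = P₂; T₃ = T₂·(V₃/V₂) = 411.8 K.

T₃ ≈ 139 °C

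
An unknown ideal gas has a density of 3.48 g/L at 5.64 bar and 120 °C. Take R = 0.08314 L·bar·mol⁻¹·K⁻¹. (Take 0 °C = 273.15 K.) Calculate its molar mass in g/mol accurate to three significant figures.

M ≈ 20.2 g/mol

ρ = PM/(RT) ⇒ M = ρRT/P = (3.48 × 0.08314 × 393.1) / 5.64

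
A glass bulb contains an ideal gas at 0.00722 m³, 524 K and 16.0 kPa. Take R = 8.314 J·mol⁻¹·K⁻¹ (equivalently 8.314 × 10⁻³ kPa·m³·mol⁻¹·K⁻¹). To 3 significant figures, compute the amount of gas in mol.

PV = nRT ⇒ n = PV/(RT) = (16.0 × 0.00722) / (8.314 × 10⁻³ × 524)

n ≈ 0.0265 mol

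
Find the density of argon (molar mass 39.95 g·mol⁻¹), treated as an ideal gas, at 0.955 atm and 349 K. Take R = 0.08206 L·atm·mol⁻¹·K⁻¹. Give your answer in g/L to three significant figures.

ρ ≈ 1.33 g/L

ρ = PM/(RT) = (0.955 × 39.95) / (0.08206 × 349.0)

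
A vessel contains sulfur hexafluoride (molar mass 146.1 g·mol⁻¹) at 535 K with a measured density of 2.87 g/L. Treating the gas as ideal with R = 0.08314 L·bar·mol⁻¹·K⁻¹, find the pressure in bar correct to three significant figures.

P ≈ 0.874 bar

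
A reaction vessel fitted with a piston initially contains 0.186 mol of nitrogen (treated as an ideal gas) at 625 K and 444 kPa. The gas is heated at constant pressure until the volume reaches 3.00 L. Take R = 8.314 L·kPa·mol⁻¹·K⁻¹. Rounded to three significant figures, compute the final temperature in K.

T₂ ≈ 861 K

From PV = nRT: V₁ = nRT₁/P₁ = 2.177 L.
P constant ⇒ V ∝ T: P₂ = P₁; T₂ = T₁·(V₂/V₁) = 861.4 K.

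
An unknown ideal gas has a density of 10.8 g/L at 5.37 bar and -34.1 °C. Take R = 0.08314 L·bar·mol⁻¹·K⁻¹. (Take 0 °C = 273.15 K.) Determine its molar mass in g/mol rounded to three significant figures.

ρ = PM/(RT) ⇒ M = ρRT/P = (10.8 × 0.08314 × 239.0) / 5.37

M ≈ 40.0 g/mol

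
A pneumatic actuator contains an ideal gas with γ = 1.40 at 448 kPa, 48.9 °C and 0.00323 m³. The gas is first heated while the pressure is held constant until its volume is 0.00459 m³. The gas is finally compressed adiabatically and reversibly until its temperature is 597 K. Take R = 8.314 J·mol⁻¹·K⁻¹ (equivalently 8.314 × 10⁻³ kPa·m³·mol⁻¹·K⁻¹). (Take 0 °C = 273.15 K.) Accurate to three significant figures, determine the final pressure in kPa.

P₃ ≈ 1.14e+03 kPa

Convert: T₁ = 322.0 K.
P constant ⇒ V ∝ T: P₂ = P₁; T₂ = T₁·(V₂/V₁) = 457.6 K.
Adiabatic (γ = 1.40), T V^(γ−1) and P V^γ constant: P₃ = P₂·(T₃/T₂)^(γ/(γ−1)) = 1136 kPa; V₃ = V₂·(T₂/T₃)^(1/(γ−1)) = 0.002362 m³.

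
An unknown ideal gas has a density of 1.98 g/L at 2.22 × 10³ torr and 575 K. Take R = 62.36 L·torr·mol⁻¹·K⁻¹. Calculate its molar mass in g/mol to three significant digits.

M ≈ 32.0 g/mol

ρ = PM/(RT) ⇒ M = ρRT/P = (1.98 × 62.36 × 575.0) / 2.22e+03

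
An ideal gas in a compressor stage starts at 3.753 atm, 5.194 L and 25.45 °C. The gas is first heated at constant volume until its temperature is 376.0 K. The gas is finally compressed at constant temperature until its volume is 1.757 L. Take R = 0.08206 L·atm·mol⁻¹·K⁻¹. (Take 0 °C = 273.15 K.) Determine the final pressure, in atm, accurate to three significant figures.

P₃ ≈ 14.0 atm

Convert: T₁ = 298.6 K.
Isochoric, so P/T is constant: V₂ = V₁; P₂ = P₁·(T₂/T₁) = 4.726 atm.
T constant ⇒ Boyle's law P V = const: T₃ = T₂; P₃ = P₂·(V₂/V₃) = 13.97 atm.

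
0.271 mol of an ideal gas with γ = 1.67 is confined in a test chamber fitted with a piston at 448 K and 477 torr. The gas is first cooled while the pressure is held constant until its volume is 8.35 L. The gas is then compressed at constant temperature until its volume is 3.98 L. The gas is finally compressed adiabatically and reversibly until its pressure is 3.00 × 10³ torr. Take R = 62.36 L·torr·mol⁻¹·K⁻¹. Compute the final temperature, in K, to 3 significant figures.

T₄ ≈ 366 K

From PV = nRT: V₁ = nRT₁/P₁ = 15.87 L.
P constant ⇒ V ∝ T: P₂ = P₁; T₂ = T₁·(V₂/V₁) = 235.7 K.
T constant ⇒ Boyle's law P V = const: T₃ = T₂; P₃ = P₂·(V₂/V₃) = 1001 torr.
Adiabatic (γ = 1.67), T V^(γ−1) and P V^γ constant: T₄ = T₃·(P₄/P₃)^((γ−1)/γ) = 366.1 K; V₄ = V₃·(P₃/P₄)^(1/γ) = 2.062 L.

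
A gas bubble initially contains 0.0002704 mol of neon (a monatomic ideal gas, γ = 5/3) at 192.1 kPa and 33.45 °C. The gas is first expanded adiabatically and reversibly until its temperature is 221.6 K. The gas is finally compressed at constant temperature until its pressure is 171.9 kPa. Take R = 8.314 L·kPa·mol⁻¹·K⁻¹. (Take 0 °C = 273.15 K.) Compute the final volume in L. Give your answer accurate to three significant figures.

V₃ ≈ 0.00290 L

Convert: T₁ = 306.6 K.
From PV = nRT: V₁ = nRT₁/P₁ = 0.003588 L.
Adiabatic (γ = 5/3), T V^(γ−1) and P V^γ constant: P₂ = P₁·(T₂/T₁)^(γ/(γ−1)) = 85.31 kPa; V₂ = V₁·(T₁/T₂)^(1/(γ−1)) = 0.005839 L.
T constant ⇒ Boyle's law P V = const: T₃ = T₂; V₃ = V₂·(P₂/P₃) = 0.002898 L.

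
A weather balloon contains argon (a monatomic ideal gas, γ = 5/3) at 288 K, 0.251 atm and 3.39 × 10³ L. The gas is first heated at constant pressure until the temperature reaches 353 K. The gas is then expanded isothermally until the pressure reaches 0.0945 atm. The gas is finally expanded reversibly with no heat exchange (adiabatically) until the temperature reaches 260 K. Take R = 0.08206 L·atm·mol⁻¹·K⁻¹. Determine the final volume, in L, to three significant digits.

V₄ ≈ 1.75e+04 L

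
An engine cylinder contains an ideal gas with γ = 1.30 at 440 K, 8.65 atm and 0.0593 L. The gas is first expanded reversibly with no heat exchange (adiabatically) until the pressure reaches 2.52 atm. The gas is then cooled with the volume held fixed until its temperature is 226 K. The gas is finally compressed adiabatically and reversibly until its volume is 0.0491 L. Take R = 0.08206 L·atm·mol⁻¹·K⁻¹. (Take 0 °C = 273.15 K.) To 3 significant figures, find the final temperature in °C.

Reversible adiabatic, γ = 1.30: T₂ = T₁·(P₂/P₁)^((γ−1)/γ) = 331.0 K; V₂ = V₁·(P₁/P₂)^(1/γ) = 0.1531 L.
Isochoric, so P/T is constant: V₃ = V₂; P₃ = P₂·(T₃/T₂) = 1.721 atm.
Reversible adiabatic, γ = 1.30: T₄ = T₃·(V₃/V₄)^(γ−1) = 317.9 K; P₄ = P₃·(V₃/V₄)^γ = 7.548 atm.

T₄ ≈ 44.8 °C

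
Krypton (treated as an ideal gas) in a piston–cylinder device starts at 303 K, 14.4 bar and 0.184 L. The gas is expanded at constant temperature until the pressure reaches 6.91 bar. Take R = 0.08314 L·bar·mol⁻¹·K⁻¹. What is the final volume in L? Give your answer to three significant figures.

Isothermal, so P V is constant: T₂ = T₁; V₂ = V₁·(P₁/P₂) = 0.3834 L.

V₂ ≈ 0.383 L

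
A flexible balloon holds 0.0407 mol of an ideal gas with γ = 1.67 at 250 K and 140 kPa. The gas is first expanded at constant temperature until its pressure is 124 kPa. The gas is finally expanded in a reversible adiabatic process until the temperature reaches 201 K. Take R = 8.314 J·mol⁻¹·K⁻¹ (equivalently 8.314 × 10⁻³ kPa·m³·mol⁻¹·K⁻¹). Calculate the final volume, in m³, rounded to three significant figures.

From PV = nRT: V₁ = nRT₁/P₁ = 0.0006042 m³.
T constant ⇒ Boyle's law P V = const: T₂ = T₁; V₂ = V₁·(P₁/P₂) = 0.0006822 m³.
Reversible adiabatic, γ = 1.67: P₃ = P₂·(T₃/T₂)^(γ/(γ−1)) = 71.99 kPa; V₃ = V₂·(T₂/T₃)^(1/(γ−1)) = 0.0009448 m³.

V₃ ≈ 0.000945 m³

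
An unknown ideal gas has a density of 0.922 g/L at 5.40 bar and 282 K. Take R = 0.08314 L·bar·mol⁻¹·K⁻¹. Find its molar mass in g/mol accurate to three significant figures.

ρ = PM/(RT) ⇒ M = ρRT/P = (0.922 × 0.08314 × 282.0) / 5.40

M ≈ 4.00 g/mol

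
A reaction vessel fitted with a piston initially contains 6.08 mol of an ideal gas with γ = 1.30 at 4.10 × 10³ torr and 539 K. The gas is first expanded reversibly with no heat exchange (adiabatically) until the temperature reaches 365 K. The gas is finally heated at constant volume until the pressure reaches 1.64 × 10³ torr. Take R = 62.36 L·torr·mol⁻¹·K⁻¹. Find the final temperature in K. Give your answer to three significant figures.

T₃ ≈ 791 K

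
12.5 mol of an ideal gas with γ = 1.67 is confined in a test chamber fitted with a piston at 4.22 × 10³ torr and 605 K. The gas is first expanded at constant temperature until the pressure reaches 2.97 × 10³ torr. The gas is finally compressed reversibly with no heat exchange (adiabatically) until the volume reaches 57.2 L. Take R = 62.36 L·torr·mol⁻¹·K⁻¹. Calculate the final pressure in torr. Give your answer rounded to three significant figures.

P₃ ≈ 1.63e+04 torr

From PV = nRT: V₁ = nRT₁/P₁ = 111.8 L.
T constant ⇒ Boyle's law P V = const: T₂ = T₁; V₂ = V₁·(P₁/P₂) = 158.8 L.
Reversible adiabatic, γ = 1.67: T₃ = T₂·(V₂/V₃)^(γ−1) = 1199 K; P₃ = P₂·(V₂/V₃)^γ = 1.634e+04 torr.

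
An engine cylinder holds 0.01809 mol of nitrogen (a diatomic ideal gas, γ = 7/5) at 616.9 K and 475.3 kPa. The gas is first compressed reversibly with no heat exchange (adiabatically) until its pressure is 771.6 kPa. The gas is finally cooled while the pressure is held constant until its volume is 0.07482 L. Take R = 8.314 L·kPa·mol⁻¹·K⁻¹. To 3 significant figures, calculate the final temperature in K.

T₃ ≈ 384 K

From PV = nRT: V₁ = nRT₁/P₁ = 0.1952 L.
Adiabatic (γ = 7/5), T V^(γ−1) and P V^γ constant: T₂ = T₁·(P₂/P₁)^((γ−1)/γ) = 708.5 K; V₂ = V₁·(P₁/P₂)^(1/γ) = 0.1381 L.
Isobaric, so V/T is constant: P₃ = P₂; T₃ = T₂·(V₃/V₂) = 383.8 K.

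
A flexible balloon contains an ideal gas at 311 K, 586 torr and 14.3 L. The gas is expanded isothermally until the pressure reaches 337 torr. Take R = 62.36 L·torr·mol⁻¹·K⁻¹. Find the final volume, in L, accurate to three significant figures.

T constant ⇒ Boyle's law P V = const: T₂ = T₁; V₂ = V₁·(P₁/P₂) = 24.87 L.

V₂ ≈ 24.9 L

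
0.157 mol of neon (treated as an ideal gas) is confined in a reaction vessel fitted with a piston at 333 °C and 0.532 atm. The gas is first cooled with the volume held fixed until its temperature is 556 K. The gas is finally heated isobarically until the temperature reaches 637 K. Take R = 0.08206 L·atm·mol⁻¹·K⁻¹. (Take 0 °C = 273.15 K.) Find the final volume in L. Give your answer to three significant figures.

Convert: T₁ = 606.1 K.
From PV = nRT: V₁ = nRT₁/P₁ = 14.68 L.
V constant ⇒ P ∝ T: V₂ = V₁; P₂ = P₁·(T₂/T₁) = 0.4880 atm.
Isobaric, so V/T is constant: P₃ = P₂; V₃ = V₂·(T₃/T₂) = 16.82 L.

V₃ ≈ 16.8 L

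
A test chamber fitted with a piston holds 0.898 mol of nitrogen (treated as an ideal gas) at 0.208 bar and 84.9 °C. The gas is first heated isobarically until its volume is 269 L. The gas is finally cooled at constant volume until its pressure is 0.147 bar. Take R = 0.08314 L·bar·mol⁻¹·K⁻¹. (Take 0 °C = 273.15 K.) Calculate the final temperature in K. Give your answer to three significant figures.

T₃ ≈ 530 K

Convert: T₁ = 358.0 K.
From PV = nRT: V₁ = nRT₁/P₁ = 128.5 L.
P constant ⇒ V ∝ T: P₂ = P₁; T₂ = T₁·(V₂/V₁) = 749.4 K.
V constant ⇒ P ∝ T: V₃ = V₂; T₃ = T₂·(P₃/P₂) = 529.6 K.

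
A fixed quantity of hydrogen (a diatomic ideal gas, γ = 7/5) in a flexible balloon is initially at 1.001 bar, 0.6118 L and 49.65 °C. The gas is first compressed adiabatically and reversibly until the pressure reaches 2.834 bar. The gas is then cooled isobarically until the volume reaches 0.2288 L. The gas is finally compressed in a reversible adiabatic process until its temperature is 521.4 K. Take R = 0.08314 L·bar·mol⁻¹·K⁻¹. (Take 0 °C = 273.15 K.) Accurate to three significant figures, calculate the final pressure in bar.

P₄ ≈ 12.4 bar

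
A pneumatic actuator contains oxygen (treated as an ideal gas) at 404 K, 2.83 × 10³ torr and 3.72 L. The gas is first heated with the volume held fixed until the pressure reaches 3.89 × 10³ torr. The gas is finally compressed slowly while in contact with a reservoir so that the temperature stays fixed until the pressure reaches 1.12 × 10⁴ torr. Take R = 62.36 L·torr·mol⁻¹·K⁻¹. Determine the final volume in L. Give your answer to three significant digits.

V₃ ≈ 1.29 L

Isochoric, so P/T is constant: V₂ = V₁; T₂ = T₁·(P₂/P₁) = 555.3 K.
Isothermal, so P V is constant: T₃ = T₂; V₃ = V₂·(P₂/P₃) = 1.292 L.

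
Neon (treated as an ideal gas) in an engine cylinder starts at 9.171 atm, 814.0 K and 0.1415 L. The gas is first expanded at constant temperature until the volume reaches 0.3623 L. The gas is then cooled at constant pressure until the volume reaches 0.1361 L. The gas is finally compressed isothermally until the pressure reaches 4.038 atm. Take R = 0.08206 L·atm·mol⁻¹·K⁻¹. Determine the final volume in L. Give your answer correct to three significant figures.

T constant ⇒ Boyle's law P V = const: T₂ = T₁; P₂ = P₁·(V₁/V₂) = 3.582 atm.
P constant ⇒ V ∝ T: P₃ = P₂; T₃ = T₂·(V₃/V₂) = 305.8 K.
T constant ⇒ Boyle's law P V = const: T₄ = T₃; V₄ = V₃·(P₃/P₄) = 0.1207 L.

V₄ ≈ 0.121 L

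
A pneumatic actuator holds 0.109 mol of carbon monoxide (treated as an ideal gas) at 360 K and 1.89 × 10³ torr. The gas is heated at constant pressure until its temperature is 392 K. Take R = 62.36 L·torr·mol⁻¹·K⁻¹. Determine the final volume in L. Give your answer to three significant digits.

V₂ ≈ 1.41 L

From PV = nRT: V₁ = nRT₁/P₁ = 1.295 L.
Isobaric, so V/T is constant: P₂ = P₁; V₂ = V₁·(T₂/T₁) = 1.410 L.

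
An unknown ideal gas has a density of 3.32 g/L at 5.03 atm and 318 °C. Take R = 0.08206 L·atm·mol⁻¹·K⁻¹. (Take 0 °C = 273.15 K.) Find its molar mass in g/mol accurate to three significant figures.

ρ = PM/(RT) ⇒ M = ρRT/P = (3.32 × 0.08206 × 591.1) / 5.03

M ≈ 32.0 g/mol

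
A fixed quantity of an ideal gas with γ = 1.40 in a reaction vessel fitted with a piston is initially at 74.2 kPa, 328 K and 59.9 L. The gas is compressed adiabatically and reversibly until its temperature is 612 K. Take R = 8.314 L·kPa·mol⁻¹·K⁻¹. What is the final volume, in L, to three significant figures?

V₂ ≈ 12.6 L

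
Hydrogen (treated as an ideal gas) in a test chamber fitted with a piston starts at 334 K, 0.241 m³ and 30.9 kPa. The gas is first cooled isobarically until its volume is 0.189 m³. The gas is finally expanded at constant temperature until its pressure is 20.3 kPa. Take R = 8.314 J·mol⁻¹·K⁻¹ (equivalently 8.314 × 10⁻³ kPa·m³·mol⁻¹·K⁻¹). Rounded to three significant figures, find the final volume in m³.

P constant ⇒ V ∝ T: P₂ = P₁; T₂ = T₁·(V₂/V₁) = 261.9 K.
Isothermal, so P V is constant: T₃ = T₂; V₃ = V₂·(P₂/P₃) = 0.2877 m³.

V₃ ≈ 0.288 m³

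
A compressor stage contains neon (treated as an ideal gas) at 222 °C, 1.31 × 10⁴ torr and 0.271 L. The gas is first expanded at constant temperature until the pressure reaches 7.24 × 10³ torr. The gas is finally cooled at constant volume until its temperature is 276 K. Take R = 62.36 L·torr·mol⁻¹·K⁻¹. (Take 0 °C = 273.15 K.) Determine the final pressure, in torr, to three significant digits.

Convert: T₁ = 495.1 K.
T constant ⇒ Boyle's law P V = const: T₂ = T₁; V₂ = V₁·(P₁/P₂) = 0.4903 L.
V constant ⇒ P ∝ T: V₃ = V₂; P₃ = P₂·(T₃/T₂) = 4036 torr.

P₃ ≈ 4.04e+03 torr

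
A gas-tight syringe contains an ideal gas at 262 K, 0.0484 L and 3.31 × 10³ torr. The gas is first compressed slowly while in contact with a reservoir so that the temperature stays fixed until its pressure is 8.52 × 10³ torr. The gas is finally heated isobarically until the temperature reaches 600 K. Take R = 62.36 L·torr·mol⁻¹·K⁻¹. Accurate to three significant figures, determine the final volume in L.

Isothermal, so P V is constant: T₂ = T₁; V₂ = V₁·(P₁/P₂) = 0.01880 L.
Isobaric, so V/T is constant: P₃ = P₂; V₃ = V₂·(T₃/T₂) = 0.04306 L.

V₃ ≈ 0.0431 L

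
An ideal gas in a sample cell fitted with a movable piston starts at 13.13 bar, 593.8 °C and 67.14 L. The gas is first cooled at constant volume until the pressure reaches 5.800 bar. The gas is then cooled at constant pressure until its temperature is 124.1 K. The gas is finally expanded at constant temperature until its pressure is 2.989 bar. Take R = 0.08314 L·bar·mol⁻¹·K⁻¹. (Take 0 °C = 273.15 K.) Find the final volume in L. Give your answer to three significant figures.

V₄ ≈ 42.2 L

Convert: T₁ = 866.9 K.
Isochoric, so P/T is constant: V₂ = V₁; T₂ = T₁·(P₂/P₁) = 383.0 K.
P constant ⇒ V ∝ T: P₃ = P₂; V₃ = V₂·(T₃/T₂) = 21.76 L.
T constant ⇒ Boyle's law P V = const: T₄ = T₃; V₄ = V₃·(P₃/P₄) = 42.22 L.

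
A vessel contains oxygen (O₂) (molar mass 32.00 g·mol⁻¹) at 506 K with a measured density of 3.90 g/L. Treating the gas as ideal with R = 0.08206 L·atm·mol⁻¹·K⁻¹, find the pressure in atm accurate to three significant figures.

P ≈ 5.06 atm

ρ = PM/(RT) ⇒ P = ρRT/M = (3.90 × 0.08206 × 506.0) / 32.00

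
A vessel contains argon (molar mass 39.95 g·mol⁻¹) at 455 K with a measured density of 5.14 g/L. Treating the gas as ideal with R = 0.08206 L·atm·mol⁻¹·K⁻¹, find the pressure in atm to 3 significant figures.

ρ = PM/(RT) ⇒ P = ρRT/M = (5.14 × 0.08206 × 455.0) / 39.95

P ≈ 4.80 atm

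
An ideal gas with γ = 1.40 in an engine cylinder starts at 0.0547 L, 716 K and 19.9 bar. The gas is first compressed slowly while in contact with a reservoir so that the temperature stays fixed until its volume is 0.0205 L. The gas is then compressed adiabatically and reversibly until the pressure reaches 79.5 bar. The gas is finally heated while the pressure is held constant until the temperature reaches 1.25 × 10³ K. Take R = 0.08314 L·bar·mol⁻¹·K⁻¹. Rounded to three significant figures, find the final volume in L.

Isothermal, so P V is constant: T₂ = T₁; P₂ = P₁·(V₁/V₂) = 53.10 bar.
Reversible adiabatic, γ = 1.40: T₃ = T₂·(P₃/P₂)^((γ−1)/γ) = 803.5 K; V₃ = V₂·(P₂/P₃)^(1/γ) = 0.01537 L.
Isobaric, so V/T is constant: P₄ = P₃; V₄ = V₃·(T₄/T₃) = 0.02390 L.

V₄ ≈ 0.0239 L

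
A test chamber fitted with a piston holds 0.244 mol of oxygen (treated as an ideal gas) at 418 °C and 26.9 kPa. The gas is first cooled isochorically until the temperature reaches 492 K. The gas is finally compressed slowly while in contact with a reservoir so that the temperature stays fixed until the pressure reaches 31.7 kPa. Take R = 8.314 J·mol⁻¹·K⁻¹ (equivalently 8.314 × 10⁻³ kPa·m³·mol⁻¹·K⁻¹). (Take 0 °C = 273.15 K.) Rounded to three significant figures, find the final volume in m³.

V₃ ≈ 0.0315 m³

Convert: T₁ = 691.1 K.
From PV = nRT: V₁ = nRT₁/P₁ = 0.05212 m³.
Isochoric, so P/T is constant: V₂ = V₁; P₂ = P₁·(T₂/T₁) = 19.15 kPa.
Isothermal, so P V is constant: T₃ = T₂; V₃ = V₂·(P₂/P₃) = 0.03149 m³.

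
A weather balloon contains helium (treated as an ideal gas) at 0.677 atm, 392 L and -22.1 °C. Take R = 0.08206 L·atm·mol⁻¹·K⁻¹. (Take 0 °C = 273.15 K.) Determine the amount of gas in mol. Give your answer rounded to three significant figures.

Convert: T = 251.05 K.
PV = nRT ⇒ n = PV/(RT) = (0.677 × 392) / (0.08206 × 251.05)

n ≈ 12.9 mol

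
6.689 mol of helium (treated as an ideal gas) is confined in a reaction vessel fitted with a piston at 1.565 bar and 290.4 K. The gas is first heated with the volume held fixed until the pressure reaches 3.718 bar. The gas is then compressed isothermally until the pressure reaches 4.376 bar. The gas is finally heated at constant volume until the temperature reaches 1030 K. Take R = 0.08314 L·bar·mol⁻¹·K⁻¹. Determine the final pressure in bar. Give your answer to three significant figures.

From PV = nRT: V₁ = nRT₁/P₁ = 103.2 L.
V constant ⇒ P ∝ T: V₂ = V₁; T₂ = T₁·(P₂/P₁) = 689.9 K.
T constant ⇒ Boyle's law P V = const: T₃ = T₂; V₃ = V₂·(P₂/P₃) = 87.68 L.
V constant ⇒ P ∝ T: V₄ = V₃; P₄ = P₃·(T₄/T₃) = 6.533 bar.

P₄ ≈ 6.53 bar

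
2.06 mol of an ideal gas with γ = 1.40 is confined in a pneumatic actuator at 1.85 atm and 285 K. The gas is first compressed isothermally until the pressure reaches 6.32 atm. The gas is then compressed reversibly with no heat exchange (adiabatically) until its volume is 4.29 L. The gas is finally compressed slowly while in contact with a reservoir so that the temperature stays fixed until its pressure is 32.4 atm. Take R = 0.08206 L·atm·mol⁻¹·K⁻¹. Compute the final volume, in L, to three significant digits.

From PV = nRT: V₁ = nRT₁/P₁ = 26.04 L.
Isothermal, so P V is constant: T₂ = T₁; V₂ = V₁·(P₁/P₂) = 7.623 L.
Adiabatic (γ = 1.40), T V^(γ−1) and P V^γ constant: T₃ = T₂·(V₂/V₃)^(γ−1) = 358.7 K; P₃ = P₂·(V₂/V₃)^γ = 14.13 atm.
Isothermal, so P V is constant: T₄ = T₃; V₄ = V₃·(P₃/P₄) = 1.871 L.

V₄ ≈ 1.87 L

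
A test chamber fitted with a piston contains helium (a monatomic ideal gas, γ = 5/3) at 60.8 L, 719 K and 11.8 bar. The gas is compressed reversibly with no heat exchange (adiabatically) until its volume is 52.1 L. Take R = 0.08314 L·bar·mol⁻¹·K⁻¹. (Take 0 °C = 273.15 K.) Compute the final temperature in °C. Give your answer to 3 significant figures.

T₂ ≈ 524 °C

Adiabatic (γ = 5/3), T V^(γ−1) and P V^γ constant: T₂ = T₁·(V₁/V₂)^(γ−1) = 797.0 K; P₂ = P₁·(V₁/V₂)^γ = 15.26 bar.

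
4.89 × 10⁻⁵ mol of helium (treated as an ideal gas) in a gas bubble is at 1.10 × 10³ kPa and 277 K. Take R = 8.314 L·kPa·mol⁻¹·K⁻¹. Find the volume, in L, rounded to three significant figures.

V ≈ 0.000102 L

PV = nRT ⇒ V = nRT/P = (4.89e-05 × 8.314 × 277) / 1.10e+03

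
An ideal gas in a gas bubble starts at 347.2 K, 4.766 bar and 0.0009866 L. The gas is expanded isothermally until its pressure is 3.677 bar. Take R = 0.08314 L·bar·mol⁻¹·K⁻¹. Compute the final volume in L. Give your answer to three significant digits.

V₂ ≈ 0.00128 L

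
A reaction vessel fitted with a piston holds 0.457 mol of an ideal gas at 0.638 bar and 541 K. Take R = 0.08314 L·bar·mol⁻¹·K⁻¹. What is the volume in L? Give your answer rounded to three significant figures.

V ≈ 32.2 L

PV = nRT ⇒ V = nRT/P = (0.457 × 0.08314 × 541) / 0.638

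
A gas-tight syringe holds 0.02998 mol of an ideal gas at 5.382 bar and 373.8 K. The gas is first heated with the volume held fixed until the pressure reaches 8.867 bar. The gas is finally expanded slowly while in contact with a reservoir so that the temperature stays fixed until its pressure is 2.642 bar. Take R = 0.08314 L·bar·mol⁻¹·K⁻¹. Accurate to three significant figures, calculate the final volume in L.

V₃ ≈ 0.581 L

From PV = nRT: V₁ = nRT₁/P₁ = 0.1731 L.
Isochoric, so P/T is constant: V₂ = V₁; T₂ = T₁·(P₂/P₁) = 615.8 K.
Isothermal, so P V is constant: T₃ = T₂; V₃ = V₂·(P₂/P₃) = 0.5810 L.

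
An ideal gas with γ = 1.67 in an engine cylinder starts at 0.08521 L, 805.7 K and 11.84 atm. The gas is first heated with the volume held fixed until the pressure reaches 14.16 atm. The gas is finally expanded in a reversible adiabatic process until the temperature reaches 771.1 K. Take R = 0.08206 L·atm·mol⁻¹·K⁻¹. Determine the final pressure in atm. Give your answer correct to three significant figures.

P₃ ≈ 8.13 atm

V constant ⇒ P ∝ T: V₂ = V₁; T₂ = T₁·(P₂/P₁) = 963.6 K.
Adiabatic (γ = 1.67), T V^(γ−1) and P V^γ constant: P₃ = P₂·(T₃/T₂)^(γ/(γ−1)) = 8.125 atm; V₃ = V₂·(T₂/T₃)^(1/(γ−1)) = 0.1188 L.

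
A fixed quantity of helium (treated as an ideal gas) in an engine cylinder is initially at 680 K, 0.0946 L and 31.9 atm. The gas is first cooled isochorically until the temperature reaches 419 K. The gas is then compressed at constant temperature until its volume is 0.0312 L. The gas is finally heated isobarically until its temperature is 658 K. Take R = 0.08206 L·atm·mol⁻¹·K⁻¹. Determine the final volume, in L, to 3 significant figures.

V₄ ≈ 0.0490 L

Isochoric, so P/T is constant: V₂ = V₁; P₂ = P₁·(T₂/T₁) = 19.66 atm.
Isothermal, so P V is constant: T₃ = T₂; P₃ = P₂·(V₂/V₃) = 59.60 atm.
P constant ⇒ V ∝ T: P₄ = P₃; V₄ = V₃·(T₄/T₃) = 0.04900 L.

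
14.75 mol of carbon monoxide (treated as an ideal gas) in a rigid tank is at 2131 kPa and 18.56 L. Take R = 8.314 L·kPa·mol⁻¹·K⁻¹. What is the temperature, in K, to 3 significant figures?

PV = nRT ⇒ T = PV/(nR) = (2131 × 18.56) / (14.75 × 8.314)

T ≈ 323 K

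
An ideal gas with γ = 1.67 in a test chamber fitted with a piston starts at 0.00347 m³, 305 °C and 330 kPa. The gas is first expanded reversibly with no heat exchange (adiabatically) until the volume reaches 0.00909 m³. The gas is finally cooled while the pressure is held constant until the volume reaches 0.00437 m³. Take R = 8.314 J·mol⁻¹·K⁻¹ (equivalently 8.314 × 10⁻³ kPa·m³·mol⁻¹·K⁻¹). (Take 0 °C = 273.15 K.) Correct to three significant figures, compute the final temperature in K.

Convert: T₁ = 578.1 K.
Reversible adiabatic, γ = 1.67: T₂ = T₁·(V₁/V₂)^(γ−1) = 303.3 K; P₂ = P₁·(V₁/V₂)^γ = 66.08 kPa.
Isobaric, so V/T is constant: P₃ = P₂; T₃ = T₂·(V₃/V₂) = 145.8 K.

T₃ ≈ 146 K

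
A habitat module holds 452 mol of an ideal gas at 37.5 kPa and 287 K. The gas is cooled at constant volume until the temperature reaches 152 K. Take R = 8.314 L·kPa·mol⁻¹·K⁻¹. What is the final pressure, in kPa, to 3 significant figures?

From PV = nRT: V₁ = nRT₁/P₁ = 2.876e+04 L.
Isochoric, so P/T is constant: V₂ = V₁; P₂ = P₁·(T₂/T₁) = 19.86 kPa.

P₂ ≈ 19.9 kPa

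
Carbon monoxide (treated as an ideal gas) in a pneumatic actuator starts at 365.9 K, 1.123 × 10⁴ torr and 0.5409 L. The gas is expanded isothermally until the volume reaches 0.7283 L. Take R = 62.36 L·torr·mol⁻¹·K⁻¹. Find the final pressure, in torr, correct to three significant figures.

T constant ⇒ Boyle's law P V = const: T₂ = T₁; P₂ = P₁·(V₁/V₂) = 8340 torr.

P₂ ≈ 8.34e+03 torr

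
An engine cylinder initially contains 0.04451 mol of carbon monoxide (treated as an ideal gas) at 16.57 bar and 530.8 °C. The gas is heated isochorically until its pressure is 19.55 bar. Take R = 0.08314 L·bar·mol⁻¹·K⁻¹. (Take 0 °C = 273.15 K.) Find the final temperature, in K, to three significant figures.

Convert: T₁ = 803.9 K.
From PV = nRT: V₁ = nRT₁/P₁ = 0.1795 L.
Isochoric, so P/T is constant: V₂ = V₁; T₂ = T₁·(P₂/P₁) = 948.5 K.

T₂ ≈ 949 K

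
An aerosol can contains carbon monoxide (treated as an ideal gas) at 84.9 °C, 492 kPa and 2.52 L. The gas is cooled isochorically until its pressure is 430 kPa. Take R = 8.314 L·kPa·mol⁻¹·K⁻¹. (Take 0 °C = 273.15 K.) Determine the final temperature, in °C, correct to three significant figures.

Convert: T₁ = 358.0 K.
Isochoric, so P/T is constant: V₂ = V₁; T₂ = T₁·(P₂/P₁) = 312.9 K.

T₂ ≈ 39.8 °C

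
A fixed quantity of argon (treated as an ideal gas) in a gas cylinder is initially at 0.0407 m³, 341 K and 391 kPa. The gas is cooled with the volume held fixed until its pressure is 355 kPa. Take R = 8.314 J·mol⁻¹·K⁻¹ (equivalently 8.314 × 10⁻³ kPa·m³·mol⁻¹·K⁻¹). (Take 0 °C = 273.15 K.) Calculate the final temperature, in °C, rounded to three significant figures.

T₂ ≈ 36.5 °C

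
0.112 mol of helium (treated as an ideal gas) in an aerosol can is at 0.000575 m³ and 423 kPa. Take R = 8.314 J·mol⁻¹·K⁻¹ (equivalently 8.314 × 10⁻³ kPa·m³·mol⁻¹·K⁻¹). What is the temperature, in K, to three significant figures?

PV = nRT ⇒ T = PV/(nR) = (423 × 0.000575) / (0.112 × 8.314 × 10⁻³)

T ≈ 261 K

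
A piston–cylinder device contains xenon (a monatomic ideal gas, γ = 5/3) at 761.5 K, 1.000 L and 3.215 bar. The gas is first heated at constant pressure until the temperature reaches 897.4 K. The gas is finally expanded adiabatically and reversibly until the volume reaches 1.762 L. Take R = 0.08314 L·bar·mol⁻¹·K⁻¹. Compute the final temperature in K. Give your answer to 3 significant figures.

T₃ ≈ 686 K

Isobaric, so V/T is constant: P₂ = P₁; V₂ = V₁·(T₂/T₁) = 1.178 L.
Reversible adiabatic, γ = 5/3: T₃ = T₂·(V₂/V₃)^(γ−1) = 686.3 K; P₃ = P₂·(V₂/V₃)^γ = 1.644 bar.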